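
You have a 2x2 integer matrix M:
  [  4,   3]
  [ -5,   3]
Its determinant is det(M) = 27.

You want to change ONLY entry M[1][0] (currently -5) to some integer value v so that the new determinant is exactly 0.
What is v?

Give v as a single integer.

det is linear in entry M[1][0]: det = old_det + (v - -5) * C_10
Cofactor C_10 = -3
Want det = 0: 27 + (v - -5) * -3 = 0
  (v - -5) = -27 / -3 = 9
  v = -5 + (9) = 4

Answer: 4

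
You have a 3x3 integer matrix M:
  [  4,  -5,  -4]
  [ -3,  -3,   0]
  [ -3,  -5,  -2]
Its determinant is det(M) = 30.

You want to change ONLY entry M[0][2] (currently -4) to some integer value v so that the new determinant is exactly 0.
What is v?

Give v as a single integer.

det is linear in entry M[0][2]: det = old_det + (v - -4) * C_02
Cofactor C_02 = 6
Want det = 0: 30 + (v - -4) * 6 = 0
  (v - -4) = -30 / 6 = -5
  v = -4 + (-5) = -9

Answer: -9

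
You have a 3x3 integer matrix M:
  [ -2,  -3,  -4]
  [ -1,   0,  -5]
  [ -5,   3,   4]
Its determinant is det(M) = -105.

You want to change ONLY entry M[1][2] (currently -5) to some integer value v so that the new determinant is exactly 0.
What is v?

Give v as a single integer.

det is linear in entry M[1][2]: det = old_det + (v - -5) * C_12
Cofactor C_12 = 21
Want det = 0: -105 + (v - -5) * 21 = 0
  (v - -5) = 105 / 21 = 5
  v = -5 + (5) = 0

Answer: 0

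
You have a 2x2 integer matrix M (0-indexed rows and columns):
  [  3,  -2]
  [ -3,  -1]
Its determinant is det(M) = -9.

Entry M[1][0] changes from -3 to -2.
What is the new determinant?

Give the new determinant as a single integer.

Answer: -7

Derivation:
det is linear in row 1: changing M[1][0] by delta changes det by delta * cofactor(1,0).
Cofactor C_10 = (-1)^(1+0) * minor(1,0) = 2
Entry delta = -2 - -3 = 1
Det delta = 1 * 2 = 2
New det = -9 + 2 = -7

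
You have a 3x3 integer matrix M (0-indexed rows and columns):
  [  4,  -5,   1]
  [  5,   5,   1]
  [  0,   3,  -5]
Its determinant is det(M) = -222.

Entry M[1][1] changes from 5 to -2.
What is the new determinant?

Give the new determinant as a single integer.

det is linear in row 1: changing M[1][1] by delta changes det by delta * cofactor(1,1).
Cofactor C_11 = (-1)^(1+1) * minor(1,1) = -20
Entry delta = -2 - 5 = -7
Det delta = -7 * -20 = 140
New det = -222 + 140 = -82

Answer: -82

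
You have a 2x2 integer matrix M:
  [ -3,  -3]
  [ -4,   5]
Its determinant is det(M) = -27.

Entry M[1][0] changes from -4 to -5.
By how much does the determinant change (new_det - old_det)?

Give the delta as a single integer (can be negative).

Cofactor C_10 = 3
Entry delta = -5 - -4 = -1
Det delta = entry_delta * cofactor = -1 * 3 = -3

Answer: -3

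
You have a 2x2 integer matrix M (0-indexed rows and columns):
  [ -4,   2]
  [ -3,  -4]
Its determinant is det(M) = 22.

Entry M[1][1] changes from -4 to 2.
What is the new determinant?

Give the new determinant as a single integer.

Answer: -2

Derivation:
det is linear in row 1: changing M[1][1] by delta changes det by delta * cofactor(1,1).
Cofactor C_11 = (-1)^(1+1) * minor(1,1) = -4
Entry delta = 2 - -4 = 6
Det delta = 6 * -4 = -24
New det = 22 + -24 = -2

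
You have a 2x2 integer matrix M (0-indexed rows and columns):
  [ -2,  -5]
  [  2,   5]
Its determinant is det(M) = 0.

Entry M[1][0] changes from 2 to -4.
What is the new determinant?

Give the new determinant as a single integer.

Answer: -30

Derivation:
det is linear in row 1: changing M[1][0] by delta changes det by delta * cofactor(1,0).
Cofactor C_10 = (-1)^(1+0) * minor(1,0) = 5
Entry delta = -4 - 2 = -6
Det delta = -6 * 5 = -30
New det = 0 + -30 = -30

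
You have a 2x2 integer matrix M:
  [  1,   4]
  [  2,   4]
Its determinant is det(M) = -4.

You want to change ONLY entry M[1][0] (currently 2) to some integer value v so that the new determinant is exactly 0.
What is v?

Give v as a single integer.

Answer: 1

Derivation:
det is linear in entry M[1][0]: det = old_det + (v - 2) * C_10
Cofactor C_10 = -4
Want det = 0: -4 + (v - 2) * -4 = 0
  (v - 2) = 4 / -4 = -1
  v = 2 + (-1) = 1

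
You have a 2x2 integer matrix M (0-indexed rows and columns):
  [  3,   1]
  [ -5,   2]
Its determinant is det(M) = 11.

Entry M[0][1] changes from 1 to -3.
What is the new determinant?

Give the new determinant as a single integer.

det is linear in row 0: changing M[0][1] by delta changes det by delta * cofactor(0,1).
Cofactor C_01 = (-1)^(0+1) * minor(0,1) = 5
Entry delta = -3 - 1 = -4
Det delta = -4 * 5 = -20
New det = 11 + -20 = -9

Answer: -9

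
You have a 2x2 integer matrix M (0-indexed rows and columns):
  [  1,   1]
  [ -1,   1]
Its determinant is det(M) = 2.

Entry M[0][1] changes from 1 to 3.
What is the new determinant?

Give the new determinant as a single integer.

Answer: 4

Derivation:
det is linear in row 0: changing M[0][1] by delta changes det by delta * cofactor(0,1).
Cofactor C_01 = (-1)^(0+1) * minor(0,1) = 1
Entry delta = 3 - 1 = 2
Det delta = 2 * 1 = 2
New det = 2 + 2 = 4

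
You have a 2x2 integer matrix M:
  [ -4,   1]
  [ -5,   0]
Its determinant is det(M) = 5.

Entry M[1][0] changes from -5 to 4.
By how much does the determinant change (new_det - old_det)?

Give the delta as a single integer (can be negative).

Cofactor C_10 = -1
Entry delta = 4 - -5 = 9
Det delta = entry_delta * cofactor = 9 * -1 = -9

Answer: -9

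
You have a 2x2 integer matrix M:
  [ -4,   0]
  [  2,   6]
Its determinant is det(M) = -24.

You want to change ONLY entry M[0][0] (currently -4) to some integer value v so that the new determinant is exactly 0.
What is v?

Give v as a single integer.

det is linear in entry M[0][0]: det = old_det + (v - -4) * C_00
Cofactor C_00 = 6
Want det = 0: -24 + (v - -4) * 6 = 0
  (v - -4) = 24 / 6 = 4
  v = -4 + (4) = 0

Answer: 0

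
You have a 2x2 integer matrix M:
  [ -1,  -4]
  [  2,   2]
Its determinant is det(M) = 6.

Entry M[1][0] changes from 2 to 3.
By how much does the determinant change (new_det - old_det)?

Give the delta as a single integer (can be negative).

Answer: 4

Derivation:
Cofactor C_10 = 4
Entry delta = 3 - 2 = 1
Det delta = entry_delta * cofactor = 1 * 4 = 4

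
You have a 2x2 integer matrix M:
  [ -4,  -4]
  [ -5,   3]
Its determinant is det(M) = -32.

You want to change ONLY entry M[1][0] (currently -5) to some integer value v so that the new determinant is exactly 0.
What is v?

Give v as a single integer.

Answer: 3

Derivation:
det is linear in entry M[1][0]: det = old_det + (v - -5) * C_10
Cofactor C_10 = 4
Want det = 0: -32 + (v - -5) * 4 = 0
  (v - -5) = 32 / 4 = 8
  v = -5 + (8) = 3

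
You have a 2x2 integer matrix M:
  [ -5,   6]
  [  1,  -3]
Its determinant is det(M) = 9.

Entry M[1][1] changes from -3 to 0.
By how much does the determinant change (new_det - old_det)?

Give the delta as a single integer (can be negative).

Cofactor C_11 = -5
Entry delta = 0 - -3 = 3
Det delta = entry_delta * cofactor = 3 * -5 = -15

Answer: -15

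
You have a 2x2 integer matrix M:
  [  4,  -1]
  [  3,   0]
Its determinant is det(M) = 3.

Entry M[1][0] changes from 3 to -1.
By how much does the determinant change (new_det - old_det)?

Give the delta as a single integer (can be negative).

Cofactor C_10 = 1
Entry delta = -1 - 3 = -4
Det delta = entry_delta * cofactor = -4 * 1 = -4

Answer: -4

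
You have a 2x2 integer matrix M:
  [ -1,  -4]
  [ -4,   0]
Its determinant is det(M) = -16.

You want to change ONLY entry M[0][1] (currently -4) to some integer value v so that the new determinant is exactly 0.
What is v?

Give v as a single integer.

Answer: 0

Derivation:
det is linear in entry M[0][1]: det = old_det + (v - -4) * C_01
Cofactor C_01 = 4
Want det = 0: -16 + (v - -4) * 4 = 0
  (v - -4) = 16 / 4 = 4
  v = -4 + (4) = 0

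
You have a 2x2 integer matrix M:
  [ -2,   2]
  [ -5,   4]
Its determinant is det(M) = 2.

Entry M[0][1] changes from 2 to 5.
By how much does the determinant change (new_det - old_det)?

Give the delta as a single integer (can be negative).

Answer: 15

Derivation:
Cofactor C_01 = 5
Entry delta = 5 - 2 = 3
Det delta = entry_delta * cofactor = 3 * 5 = 15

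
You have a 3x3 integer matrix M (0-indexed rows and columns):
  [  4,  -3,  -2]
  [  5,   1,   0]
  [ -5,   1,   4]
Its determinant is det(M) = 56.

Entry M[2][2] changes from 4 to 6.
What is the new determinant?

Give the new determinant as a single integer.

Answer: 94

Derivation:
det is linear in row 2: changing M[2][2] by delta changes det by delta * cofactor(2,2).
Cofactor C_22 = (-1)^(2+2) * minor(2,2) = 19
Entry delta = 6 - 4 = 2
Det delta = 2 * 19 = 38
New det = 56 + 38 = 94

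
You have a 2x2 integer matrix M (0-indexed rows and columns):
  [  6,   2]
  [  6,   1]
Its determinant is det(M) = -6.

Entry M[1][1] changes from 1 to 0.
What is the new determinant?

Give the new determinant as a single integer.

Answer: -12

Derivation:
det is linear in row 1: changing M[1][1] by delta changes det by delta * cofactor(1,1).
Cofactor C_11 = (-1)^(1+1) * minor(1,1) = 6
Entry delta = 0 - 1 = -1
Det delta = -1 * 6 = -6
New det = -6 + -6 = -12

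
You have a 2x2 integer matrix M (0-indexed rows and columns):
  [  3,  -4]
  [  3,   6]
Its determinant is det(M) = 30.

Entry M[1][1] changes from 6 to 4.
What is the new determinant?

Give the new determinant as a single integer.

Answer: 24

Derivation:
det is linear in row 1: changing M[1][1] by delta changes det by delta * cofactor(1,1).
Cofactor C_11 = (-1)^(1+1) * minor(1,1) = 3
Entry delta = 4 - 6 = -2
Det delta = -2 * 3 = -6
New det = 30 + -6 = 24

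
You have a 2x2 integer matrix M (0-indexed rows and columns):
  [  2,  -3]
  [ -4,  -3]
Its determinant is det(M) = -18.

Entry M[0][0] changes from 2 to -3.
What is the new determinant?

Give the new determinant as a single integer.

det is linear in row 0: changing M[0][0] by delta changes det by delta * cofactor(0,0).
Cofactor C_00 = (-1)^(0+0) * minor(0,0) = -3
Entry delta = -3 - 2 = -5
Det delta = -5 * -3 = 15
New det = -18 + 15 = -3

Answer: -3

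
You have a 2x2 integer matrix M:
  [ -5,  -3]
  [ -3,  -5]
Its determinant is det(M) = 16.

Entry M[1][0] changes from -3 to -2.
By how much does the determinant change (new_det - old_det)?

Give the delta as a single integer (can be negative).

Answer: 3

Derivation:
Cofactor C_10 = 3
Entry delta = -2 - -3 = 1
Det delta = entry_delta * cofactor = 1 * 3 = 3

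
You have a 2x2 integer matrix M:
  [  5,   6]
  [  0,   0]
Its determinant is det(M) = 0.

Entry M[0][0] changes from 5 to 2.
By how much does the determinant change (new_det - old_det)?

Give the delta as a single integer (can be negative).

Cofactor C_00 = 0
Entry delta = 2 - 5 = -3
Det delta = entry_delta * cofactor = -3 * 0 = 0

Answer: 0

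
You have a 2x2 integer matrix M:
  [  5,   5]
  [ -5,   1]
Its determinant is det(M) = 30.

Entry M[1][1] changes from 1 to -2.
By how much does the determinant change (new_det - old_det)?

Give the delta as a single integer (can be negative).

Cofactor C_11 = 5
Entry delta = -2 - 1 = -3
Det delta = entry_delta * cofactor = -3 * 5 = -15

Answer: -15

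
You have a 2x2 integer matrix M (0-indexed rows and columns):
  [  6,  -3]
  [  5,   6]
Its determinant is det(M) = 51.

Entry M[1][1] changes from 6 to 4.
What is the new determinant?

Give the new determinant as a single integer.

Answer: 39

Derivation:
det is linear in row 1: changing M[1][1] by delta changes det by delta * cofactor(1,1).
Cofactor C_11 = (-1)^(1+1) * minor(1,1) = 6
Entry delta = 4 - 6 = -2
Det delta = -2 * 6 = -12
New det = 51 + -12 = 39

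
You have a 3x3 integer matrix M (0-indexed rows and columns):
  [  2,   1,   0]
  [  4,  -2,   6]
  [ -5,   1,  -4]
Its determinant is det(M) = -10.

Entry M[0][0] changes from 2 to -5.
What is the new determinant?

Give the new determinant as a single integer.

Answer: -24

Derivation:
det is linear in row 0: changing M[0][0] by delta changes det by delta * cofactor(0,0).
Cofactor C_00 = (-1)^(0+0) * minor(0,0) = 2
Entry delta = -5 - 2 = -7
Det delta = -7 * 2 = -14
New det = -10 + -14 = -24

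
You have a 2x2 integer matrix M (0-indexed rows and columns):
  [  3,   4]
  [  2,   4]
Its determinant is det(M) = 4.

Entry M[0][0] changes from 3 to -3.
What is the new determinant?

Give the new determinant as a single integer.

det is linear in row 0: changing M[0][0] by delta changes det by delta * cofactor(0,0).
Cofactor C_00 = (-1)^(0+0) * minor(0,0) = 4
Entry delta = -3 - 3 = -6
Det delta = -6 * 4 = -24
New det = 4 + -24 = -20

Answer: -20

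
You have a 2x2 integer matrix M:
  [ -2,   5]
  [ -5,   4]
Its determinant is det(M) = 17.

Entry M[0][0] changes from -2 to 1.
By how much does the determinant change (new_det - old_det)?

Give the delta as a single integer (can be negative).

Cofactor C_00 = 4
Entry delta = 1 - -2 = 3
Det delta = entry_delta * cofactor = 3 * 4 = 12

Answer: 12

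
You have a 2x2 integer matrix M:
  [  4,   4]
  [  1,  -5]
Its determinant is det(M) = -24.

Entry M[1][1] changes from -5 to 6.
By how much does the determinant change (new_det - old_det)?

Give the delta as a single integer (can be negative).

Answer: 44

Derivation:
Cofactor C_11 = 4
Entry delta = 6 - -5 = 11
Det delta = entry_delta * cofactor = 11 * 4 = 44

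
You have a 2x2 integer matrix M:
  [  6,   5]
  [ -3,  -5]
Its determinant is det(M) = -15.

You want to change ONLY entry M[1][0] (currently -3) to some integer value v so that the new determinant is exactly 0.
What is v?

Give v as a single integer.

det is linear in entry M[1][0]: det = old_det + (v - -3) * C_10
Cofactor C_10 = -5
Want det = 0: -15 + (v - -3) * -5 = 0
  (v - -3) = 15 / -5 = -3
  v = -3 + (-3) = -6

Answer: -6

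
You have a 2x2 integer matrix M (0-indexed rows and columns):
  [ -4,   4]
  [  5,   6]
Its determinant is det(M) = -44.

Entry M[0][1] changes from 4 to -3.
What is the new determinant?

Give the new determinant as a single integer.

Answer: -9

Derivation:
det is linear in row 0: changing M[0][1] by delta changes det by delta * cofactor(0,1).
Cofactor C_01 = (-1)^(0+1) * minor(0,1) = -5
Entry delta = -3 - 4 = -7
Det delta = -7 * -5 = 35
New det = -44 + 35 = -9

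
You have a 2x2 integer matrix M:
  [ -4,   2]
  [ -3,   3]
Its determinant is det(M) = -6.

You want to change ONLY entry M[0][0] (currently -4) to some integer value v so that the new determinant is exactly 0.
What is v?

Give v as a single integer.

Answer: -2

Derivation:
det is linear in entry M[0][0]: det = old_det + (v - -4) * C_00
Cofactor C_00 = 3
Want det = 0: -6 + (v - -4) * 3 = 0
  (v - -4) = 6 / 3 = 2
  v = -4 + (2) = -2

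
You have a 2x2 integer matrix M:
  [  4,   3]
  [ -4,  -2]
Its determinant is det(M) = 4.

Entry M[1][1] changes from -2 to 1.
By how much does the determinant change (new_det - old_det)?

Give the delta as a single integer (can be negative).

Cofactor C_11 = 4
Entry delta = 1 - -2 = 3
Det delta = entry_delta * cofactor = 3 * 4 = 12

Answer: 12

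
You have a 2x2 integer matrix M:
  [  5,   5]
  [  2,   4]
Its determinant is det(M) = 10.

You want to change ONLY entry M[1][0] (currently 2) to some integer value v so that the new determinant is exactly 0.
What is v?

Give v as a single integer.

Answer: 4

Derivation:
det is linear in entry M[1][0]: det = old_det + (v - 2) * C_10
Cofactor C_10 = -5
Want det = 0: 10 + (v - 2) * -5 = 0
  (v - 2) = -10 / -5 = 2
  v = 2 + (2) = 4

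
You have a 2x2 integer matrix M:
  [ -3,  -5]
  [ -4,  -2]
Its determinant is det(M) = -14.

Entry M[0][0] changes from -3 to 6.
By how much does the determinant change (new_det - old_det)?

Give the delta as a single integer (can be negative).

Cofactor C_00 = -2
Entry delta = 6 - -3 = 9
Det delta = entry_delta * cofactor = 9 * -2 = -18

Answer: -18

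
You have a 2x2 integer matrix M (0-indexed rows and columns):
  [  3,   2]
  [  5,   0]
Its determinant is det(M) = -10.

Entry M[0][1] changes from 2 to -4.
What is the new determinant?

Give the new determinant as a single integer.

det is linear in row 0: changing M[0][1] by delta changes det by delta * cofactor(0,1).
Cofactor C_01 = (-1)^(0+1) * minor(0,1) = -5
Entry delta = -4 - 2 = -6
Det delta = -6 * -5 = 30
New det = -10 + 30 = 20

Answer: 20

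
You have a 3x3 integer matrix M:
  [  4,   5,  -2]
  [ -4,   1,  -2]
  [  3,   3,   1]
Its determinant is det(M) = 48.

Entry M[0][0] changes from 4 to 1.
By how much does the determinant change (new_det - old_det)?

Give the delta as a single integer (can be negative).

Answer: -21

Derivation:
Cofactor C_00 = 7
Entry delta = 1 - 4 = -3
Det delta = entry_delta * cofactor = -3 * 7 = -21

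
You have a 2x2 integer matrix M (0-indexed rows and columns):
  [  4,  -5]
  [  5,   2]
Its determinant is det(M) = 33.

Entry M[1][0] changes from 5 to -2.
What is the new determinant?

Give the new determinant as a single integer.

det is linear in row 1: changing M[1][0] by delta changes det by delta * cofactor(1,0).
Cofactor C_10 = (-1)^(1+0) * minor(1,0) = 5
Entry delta = -2 - 5 = -7
Det delta = -7 * 5 = -35
New det = 33 + -35 = -2

Answer: -2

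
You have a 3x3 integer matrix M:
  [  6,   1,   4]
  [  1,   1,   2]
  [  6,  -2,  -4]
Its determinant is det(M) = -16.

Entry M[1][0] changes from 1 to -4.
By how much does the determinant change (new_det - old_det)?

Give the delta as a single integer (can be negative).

Answer: 20

Derivation:
Cofactor C_10 = -4
Entry delta = -4 - 1 = -5
Det delta = entry_delta * cofactor = -5 * -4 = 20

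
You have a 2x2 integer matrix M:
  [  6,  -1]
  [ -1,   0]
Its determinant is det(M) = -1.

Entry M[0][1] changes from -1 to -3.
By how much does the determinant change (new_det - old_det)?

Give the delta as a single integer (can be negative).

Cofactor C_01 = 1
Entry delta = -3 - -1 = -2
Det delta = entry_delta * cofactor = -2 * 1 = -2

Answer: -2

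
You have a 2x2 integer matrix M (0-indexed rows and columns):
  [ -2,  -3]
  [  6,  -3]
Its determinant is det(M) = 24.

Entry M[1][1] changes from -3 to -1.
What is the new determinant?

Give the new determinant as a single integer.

Answer: 20

Derivation:
det is linear in row 1: changing M[1][1] by delta changes det by delta * cofactor(1,1).
Cofactor C_11 = (-1)^(1+1) * minor(1,1) = -2
Entry delta = -1 - -3 = 2
Det delta = 2 * -2 = -4
New det = 24 + -4 = 20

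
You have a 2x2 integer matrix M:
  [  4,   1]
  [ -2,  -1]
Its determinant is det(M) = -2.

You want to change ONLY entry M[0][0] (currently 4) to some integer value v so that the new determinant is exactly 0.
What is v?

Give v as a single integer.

Answer: 2

Derivation:
det is linear in entry M[0][0]: det = old_det + (v - 4) * C_00
Cofactor C_00 = -1
Want det = 0: -2 + (v - 4) * -1 = 0
  (v - 4) = 2 / -1 = -2
  v = 4 + (-2) = 2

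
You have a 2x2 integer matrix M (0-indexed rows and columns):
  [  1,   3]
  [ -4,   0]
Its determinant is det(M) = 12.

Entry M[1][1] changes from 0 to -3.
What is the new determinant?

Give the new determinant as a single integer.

Answer: 9

Derivation:
det is linear in row 1: changing M[1][1] by delta changes det by delta * cofactor(1,1).
Cofactor C_11 = (-1)^(1+1) * minor(1,1) = 1
Entry delta = -3 - 0 = -3
Det delta = -3 * 1 = -3
New det = 12 + -3 = 9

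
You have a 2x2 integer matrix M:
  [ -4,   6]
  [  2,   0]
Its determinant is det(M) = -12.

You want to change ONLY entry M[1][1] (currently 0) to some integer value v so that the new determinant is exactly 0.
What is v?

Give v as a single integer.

Answer: -3

Derivation:
det is linear in entry M[1][1]: det = old_det + (v - 0) * C_11
Cofactor C_11 = -4
Want det = 0: -12 + (v - 0) * -4 = 0
  (v - 0) = 12 / -4 = -3
  v = 0 + (-3) = -3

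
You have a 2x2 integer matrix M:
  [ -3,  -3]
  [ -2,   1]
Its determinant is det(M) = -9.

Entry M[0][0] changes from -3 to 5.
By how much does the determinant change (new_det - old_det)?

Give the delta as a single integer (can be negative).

Answer: 8

Derivation:
Cofactor C_00 = 1
Entry delta = 5 - -3 = 8
Det delta = entry_delta * cofactor = 8 * 1 = 8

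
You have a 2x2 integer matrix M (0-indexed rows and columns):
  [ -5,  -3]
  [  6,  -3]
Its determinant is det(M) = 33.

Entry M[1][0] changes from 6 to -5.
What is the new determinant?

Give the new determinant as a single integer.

det is linear in row 1: changing M[1][0] by delta changes det by delta * cofactor(1,0).
Cofactor C_10 = (-1)^(1+0) * minor(1,0) = 3
Entry delta = -5 - 6 = -11
Det delta = -11 * 3 = -33
New det = 33 + -33 = 0

Answer: 0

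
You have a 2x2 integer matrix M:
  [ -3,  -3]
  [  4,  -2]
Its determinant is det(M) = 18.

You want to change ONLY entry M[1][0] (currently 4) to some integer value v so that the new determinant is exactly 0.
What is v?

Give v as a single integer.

det is linear in entry M[1][0]: det = old_det + (v - 4) * C_10
Cofactor C_10 = 3
Want det = 0: 18 + (v - 4) * 3 = 0
  (v - 4) = -18 / 3 = -6
  v = 4 + (-6) = -2

Answer: -2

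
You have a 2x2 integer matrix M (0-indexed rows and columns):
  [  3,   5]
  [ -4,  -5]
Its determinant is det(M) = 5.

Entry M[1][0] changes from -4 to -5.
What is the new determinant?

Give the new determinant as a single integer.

det is linear in row 1: changing M[1][0] by delta changes det by delta * cofactor(1,0).
Cofactor C_10 = (-1)^(1+0) * minor(1,0) = -5
Entry delta = -5 - -4 = -1
Det delta = -1 * -5 = 5
New det = 5 + 5 = 10

Answer: 10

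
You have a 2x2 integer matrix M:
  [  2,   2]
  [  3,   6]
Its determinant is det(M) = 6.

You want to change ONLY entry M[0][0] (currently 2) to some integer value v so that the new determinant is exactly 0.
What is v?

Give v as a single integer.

Answer: 1

Derivation:
det is linear in entry M[0][0]: det = old_det + (v - 2) * C_00
Cofactor C_00 = 6
Want det = 0: 6 + (v - 2) * 6 = 0
  (v - 2) = -6 / 6 = -1
  v = 2 + (-1) = 1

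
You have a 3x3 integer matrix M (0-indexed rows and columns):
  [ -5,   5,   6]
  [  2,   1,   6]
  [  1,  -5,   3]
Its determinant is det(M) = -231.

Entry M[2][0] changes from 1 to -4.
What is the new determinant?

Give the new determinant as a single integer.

det is linear in row 2: changing M[2][0] by delta changes det by delta * cofactor(2,0).
Cofactor C_20 = (-1)^(2+0) * minor(2,0) = 24
Entry delta = -4 - 1 = -5
Det delta = -5 * 24 = -120
New det = -231 + -120 = -351

Answer: -351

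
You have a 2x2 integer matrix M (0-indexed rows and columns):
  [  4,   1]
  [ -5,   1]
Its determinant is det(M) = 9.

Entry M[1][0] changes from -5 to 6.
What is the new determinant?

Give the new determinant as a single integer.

det is linear in row 1: changing M[1][0] by delta changes det by delta * cofactor(1,0).
Cofactor C_10 = (-1)^(1+0) * minor(1,0) = -1
Entry delta = 6 - -5 = 11
Det delta = 11 * -1 = -11
New det = 9 + -11 = -2

Answer: -2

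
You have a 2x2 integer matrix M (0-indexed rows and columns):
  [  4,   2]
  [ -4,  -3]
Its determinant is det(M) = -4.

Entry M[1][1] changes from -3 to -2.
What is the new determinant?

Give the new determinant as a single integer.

Answer: 0

Derivation:
det is linear in row 1: changing M[1][1] by delta changes det by delta * cofactor(1,1).
Cofactor C_11 = (-1)^(1+1) * minor(1,1) = 4
Entry delta = -2 - -3 = 1
Det delta = 1 * 4 = 4
New det = -4 + 4 = 0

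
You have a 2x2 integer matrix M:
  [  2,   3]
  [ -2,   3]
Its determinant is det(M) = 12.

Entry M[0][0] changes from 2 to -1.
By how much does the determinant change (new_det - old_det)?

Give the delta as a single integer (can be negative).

Cofactor C_00 = 3
Entry delta = -1 - 2 = -3
Det delta = entry_delta * cofactor = -3 * 3 = -9

Answer: -9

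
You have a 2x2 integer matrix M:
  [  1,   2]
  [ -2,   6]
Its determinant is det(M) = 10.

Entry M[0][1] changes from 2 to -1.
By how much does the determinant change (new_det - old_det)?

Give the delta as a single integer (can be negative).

Answer: -6

Derivation:
Cofactor C_01 = 2
Entry delta = -1 - 2 = -3
Det delta = entry_delta * cofactor = -3 * 2 = -6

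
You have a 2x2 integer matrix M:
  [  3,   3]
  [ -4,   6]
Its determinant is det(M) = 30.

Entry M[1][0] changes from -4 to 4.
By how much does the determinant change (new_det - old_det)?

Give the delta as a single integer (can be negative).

Cofactor C_10 = -3
Entry delta = 4 - -4 = 8
Det delta = entry_delta * cofactor = 8 * -3 = -24

Answer: -24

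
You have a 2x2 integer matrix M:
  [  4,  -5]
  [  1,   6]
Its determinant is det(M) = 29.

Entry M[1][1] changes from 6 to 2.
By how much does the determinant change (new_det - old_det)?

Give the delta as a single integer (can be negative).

Cofactor C_11 = 4
Entry delta = 2 - 6 = -4
Det delta = entry_delta * cofactor = -4 * 4 = -16

Answer: -16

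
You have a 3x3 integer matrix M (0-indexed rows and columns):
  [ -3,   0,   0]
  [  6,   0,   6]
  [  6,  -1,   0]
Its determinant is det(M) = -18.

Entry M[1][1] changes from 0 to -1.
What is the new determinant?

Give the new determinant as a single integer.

Answer: -18

Derivation:
det is linear in row 1: changing M[1][1] by delta changes det by delta * cofactor(1,1).
Cofactor C_11 = (-1)^(1+1) * minor(1,1) = 0
Entry delta = -1 - 0 = -1
Det delta = -1 * 0 = 0
New det = -18 + 0 = -18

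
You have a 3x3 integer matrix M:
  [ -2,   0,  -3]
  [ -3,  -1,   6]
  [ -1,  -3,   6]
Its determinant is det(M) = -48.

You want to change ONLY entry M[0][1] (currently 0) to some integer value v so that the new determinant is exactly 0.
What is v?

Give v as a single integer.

Answer: 4

Derivation:
det is linear in entry M[0][1]: det = old_det + (v - 0) * C_01
Cofactor C_01 = 12
Want det = 0: -48 + (v - 0) * 12 = 0
  (v - 0) = 48 / 12 = 4
  v = 0 + (4) = 4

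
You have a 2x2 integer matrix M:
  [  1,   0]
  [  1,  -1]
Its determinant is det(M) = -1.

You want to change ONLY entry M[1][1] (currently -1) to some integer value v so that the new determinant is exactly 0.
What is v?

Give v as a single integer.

det is linear in entry M[1][1]: det = old_det + (v - -1) * C_11
Cofactor C_11 = 1
Want det = 0: -1 + (v - -1) * 1 = 0
  (v - -1) = 1 / 1 = 1
  v = -1 + (1) = 0

Answer: 0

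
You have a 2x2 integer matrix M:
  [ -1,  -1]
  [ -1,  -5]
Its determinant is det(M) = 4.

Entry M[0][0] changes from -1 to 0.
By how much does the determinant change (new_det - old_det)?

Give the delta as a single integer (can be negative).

Answer: -5

Derivation:
Cofactor C_00 = -5
Entry delta = 0 - -1 = 1
Det delta = entry_delta * cofactor = 1 * -5 = -5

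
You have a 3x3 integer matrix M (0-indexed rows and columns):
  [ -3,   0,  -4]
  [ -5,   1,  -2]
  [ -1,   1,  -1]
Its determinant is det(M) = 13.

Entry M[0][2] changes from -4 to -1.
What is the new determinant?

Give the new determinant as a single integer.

Answer: 1

Derivation:
det is linear in row 0: changing M[0][2] by delta changes det by delta * cofactor(0,2).
Cofactor C_02 = (-1)^(0+2) * minor(0,2) = -4
Entry delta = -1 - -4 = 3
Det delta = 3 * -4 = -12
New det = 13 + -12 = 1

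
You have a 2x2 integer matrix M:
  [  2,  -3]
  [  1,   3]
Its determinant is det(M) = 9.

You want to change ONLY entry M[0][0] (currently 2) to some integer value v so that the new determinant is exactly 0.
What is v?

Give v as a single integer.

Answer: -1

Derivation:
det is linear in entry M[0][0]: det = old_det + (v - 2) * C_00
Cofactor C_00 = 3
Want det = 0: 9 + (v - 2) * 3 = 0
  (v - 2) = -9 / 3 = -3
  v = 2 + (-3) = -1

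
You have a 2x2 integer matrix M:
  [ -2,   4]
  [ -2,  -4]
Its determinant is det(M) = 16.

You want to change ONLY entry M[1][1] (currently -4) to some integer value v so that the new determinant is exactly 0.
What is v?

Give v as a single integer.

det is linear in entry M[1][1]: det = old_det + (v - -4) * C_11
Cofactor C_11 = -2
Want det = 0: 16 + (v - -4) * -2 = 0
  (v - -4) = -16 / -2 = 8
  v = -4 + (8) = 4

Answer: 4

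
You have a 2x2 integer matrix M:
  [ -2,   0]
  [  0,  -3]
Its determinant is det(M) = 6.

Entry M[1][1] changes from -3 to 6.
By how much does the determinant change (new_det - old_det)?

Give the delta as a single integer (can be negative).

Answer: -18

Derivation:
Cofactor C_11 = -2
Entry delta = 6 - -3 = 9
Det delta = entry_delta * cofactor = 9 * -2 = -18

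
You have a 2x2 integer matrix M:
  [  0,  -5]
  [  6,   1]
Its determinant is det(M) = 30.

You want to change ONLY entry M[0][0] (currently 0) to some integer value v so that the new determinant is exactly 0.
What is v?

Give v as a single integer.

det is linear in entry M[0][0]: det = old_det + (v - 0) * C_00
Cofactor C_00 = 1
Want det = 0: 30 + (v - 0) * 1 = 0
  (v - 0) = -30 / 1 = -30
  v = 0 + (-30) = -30

Answer: -30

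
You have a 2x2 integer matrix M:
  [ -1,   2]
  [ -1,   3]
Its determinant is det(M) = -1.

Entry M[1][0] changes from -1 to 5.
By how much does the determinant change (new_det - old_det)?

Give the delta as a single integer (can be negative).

Answer: -12

Derivation:
Cofactor C_10 = -2
Entry delta = 5 - -1 = 6
Det delta = entry_delta * cofactor = 6 * -2 = -12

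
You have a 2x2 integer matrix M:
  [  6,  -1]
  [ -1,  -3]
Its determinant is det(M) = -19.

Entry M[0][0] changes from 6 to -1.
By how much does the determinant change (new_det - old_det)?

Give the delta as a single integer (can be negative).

Answer: 21

Derivation:
Cofactor C_00 = -3
Entry delta = -1 - 6 = -7
Det delta = entry_delta * cofactor = -7 * -3 = 21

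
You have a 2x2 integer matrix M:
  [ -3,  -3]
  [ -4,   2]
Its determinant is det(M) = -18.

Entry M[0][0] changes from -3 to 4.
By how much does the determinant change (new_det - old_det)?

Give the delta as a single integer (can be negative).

Answer: 14

Derivation:
Cofactor C_00 = 2
Entry delta = 4 - -3 = 7
Det delta = entry_delta * cofactor = 7 * 2 = 14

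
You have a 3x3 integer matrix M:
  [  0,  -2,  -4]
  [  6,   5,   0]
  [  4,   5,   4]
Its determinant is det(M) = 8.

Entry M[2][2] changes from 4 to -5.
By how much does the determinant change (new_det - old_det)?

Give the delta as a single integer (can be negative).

Cofactor C_22 = 12
Entry delta = -5 - 4 = -9
Det delta = entry_delta * cofactor = -9 * 12 = -108

Answer: -108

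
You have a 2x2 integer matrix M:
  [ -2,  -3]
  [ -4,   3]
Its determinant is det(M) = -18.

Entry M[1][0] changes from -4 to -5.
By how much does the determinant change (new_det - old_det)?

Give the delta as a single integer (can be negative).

Answer: -3

Derivation:
Cofactor C_10 = 3
Entry delta = -5 - -4 = -1
Det delta = entry_delta * cofactor = -1 * 3 = -3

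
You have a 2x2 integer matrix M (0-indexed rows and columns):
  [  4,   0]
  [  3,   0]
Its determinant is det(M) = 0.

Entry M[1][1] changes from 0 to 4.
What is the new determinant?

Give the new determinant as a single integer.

Answer: 16

Derivation:
det is linear in row 1: changing M[1][1] by delta changes det by delta * cofactor(1,1).
Cofactor C_11 = (-1)^(1+1) * minor(1,1) = 4
Entry delta = 4 - 0 = 4
Det delta = 4 * 4 = 16
New det = 0 + 16 = 16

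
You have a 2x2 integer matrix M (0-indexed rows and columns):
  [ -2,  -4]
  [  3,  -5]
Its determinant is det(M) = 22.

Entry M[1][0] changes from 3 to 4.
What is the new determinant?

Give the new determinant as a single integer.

Answer: 26

Derivation:
det is linear in row 1: changing M[1][0] by delta changes det by delta * cofactor(1,0).
Cofactor C_10 = (-1)^(1+0) * minor(1,0) = 4
Entry delta = 4 - 3 = 1
Det delta = 1 * 4 = 4
New det = 22 + 4 = 26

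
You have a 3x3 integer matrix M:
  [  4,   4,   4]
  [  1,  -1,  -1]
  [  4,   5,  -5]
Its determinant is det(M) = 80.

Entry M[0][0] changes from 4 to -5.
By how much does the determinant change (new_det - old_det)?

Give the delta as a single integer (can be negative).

Answer: -90

Derivation:
Cofactor C_00 = 10
Entry delta = -5 - 4 = -9
Det delta = entry_delta * cofactor = -9 * 10 = -90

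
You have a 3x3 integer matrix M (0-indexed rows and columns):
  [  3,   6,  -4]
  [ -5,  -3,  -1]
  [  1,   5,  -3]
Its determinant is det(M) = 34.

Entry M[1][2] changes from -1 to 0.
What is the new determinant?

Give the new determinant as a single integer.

det is linear in row 1: changing M[1][2] by delta changes det by delta * cofactor(1,2).
Cofactor C_12 = (-1)^(1+2) * minor(1,2) = -9
Entry delta = 0 - -1 = 1
Det delta = 1 * -9 = -9
New det = 34 + -9 = 25

Answer: 25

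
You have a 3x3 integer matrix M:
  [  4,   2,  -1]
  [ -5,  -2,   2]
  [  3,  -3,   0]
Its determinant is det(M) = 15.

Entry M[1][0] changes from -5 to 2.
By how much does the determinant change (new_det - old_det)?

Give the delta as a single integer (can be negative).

Answer: 21

Derivation:
Cofactor C_10 = 3
Entry delta = 2 - -5 = 7
Det delta = entry_delta * cofactor = 7 * 3 = 21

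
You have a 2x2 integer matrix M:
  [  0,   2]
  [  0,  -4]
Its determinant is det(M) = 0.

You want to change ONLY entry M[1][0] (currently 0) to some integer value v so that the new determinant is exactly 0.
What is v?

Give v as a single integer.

det is linear in entry M[1][0]: det = old_det + (v - 0) * C_10
Cofactor C_10 = -2
Want det = 0: 0 + (v - 0) * -2 = 0
  (v - 0) = 0 / -2 = 0
  v = 0 + (0) = 0

Answer: 0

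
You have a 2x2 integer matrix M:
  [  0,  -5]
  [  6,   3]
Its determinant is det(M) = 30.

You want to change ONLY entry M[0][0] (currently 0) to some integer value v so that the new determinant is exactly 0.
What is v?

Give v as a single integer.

Answer: -10

Derivation:
det is linear in entry M[0][0]: det = old_det + (v - 0) * C_00
Cofactor C_00 = 3
Want det = 0: 30 + (v - 0) * 3 = 0
  (v - 0) = -30 / 3 = -10
  v = 0 + (-10) = -10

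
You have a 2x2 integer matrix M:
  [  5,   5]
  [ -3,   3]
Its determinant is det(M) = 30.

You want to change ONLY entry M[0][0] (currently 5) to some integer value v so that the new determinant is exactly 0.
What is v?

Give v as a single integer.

Answer: -5

Derivation:
det is linear in entry M[0][0]: det = old_det + (v - 5) * C_00
Cofactor C_00 = 3
Want det = 0: 30 + (v - 5) * 3 = 0
  (v - 5) = -30 / 3 = -10
  v = 5 + (-10) = -5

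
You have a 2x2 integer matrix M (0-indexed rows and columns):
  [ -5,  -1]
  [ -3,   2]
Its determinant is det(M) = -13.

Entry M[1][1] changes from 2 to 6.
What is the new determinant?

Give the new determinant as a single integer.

det is linear in row 1: changing M[1][1] by delta changes det by delta * cofactor(1,1).
Cofactor C_11 = (-1)^(1+1) * minor(1,1) = -5
Entry delta = 6 - 2 = 4
Det delta = 4 * -5 = -20
New det = -13 + -20 = -33

Answer: -33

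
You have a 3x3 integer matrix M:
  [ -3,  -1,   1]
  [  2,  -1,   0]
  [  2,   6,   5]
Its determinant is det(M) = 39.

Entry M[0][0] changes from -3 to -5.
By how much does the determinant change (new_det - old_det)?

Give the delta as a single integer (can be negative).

Answer: 10

Derivation:
Cofactor C_00 = -5
Entry delta = -5 - -3 = -2
Det delta = entry_delta * cofactor = -2 * -5 = 10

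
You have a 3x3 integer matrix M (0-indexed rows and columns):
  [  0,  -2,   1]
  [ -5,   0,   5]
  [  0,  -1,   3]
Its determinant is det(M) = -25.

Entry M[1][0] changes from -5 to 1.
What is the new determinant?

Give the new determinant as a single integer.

det is linear in row 1: changing M[1][0] by delta changes det by delta * cofactor(1,0).
Cofactor C_10 = (-1)^(1+0) * minor(1,0) = 5
Entry delta = 1 - -5 = 6
Det delta = 6 * 5 = 30
New det = -25 + 30 = 5

Answer: 5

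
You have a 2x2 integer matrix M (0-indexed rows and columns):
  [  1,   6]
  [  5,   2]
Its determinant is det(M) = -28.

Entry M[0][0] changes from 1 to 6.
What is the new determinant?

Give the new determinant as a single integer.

det is linear in row 0: changing M[0][0] by delta changes det by delta * cofactor(0,0).
Cofactor C_00 = (-1)^(0+0) * minor(0,0) = 2
Entry delta = 6 - 1 = 5
Det delta = 5 * 2 = 10
New det = -28 + 10 = -18

Answer: -18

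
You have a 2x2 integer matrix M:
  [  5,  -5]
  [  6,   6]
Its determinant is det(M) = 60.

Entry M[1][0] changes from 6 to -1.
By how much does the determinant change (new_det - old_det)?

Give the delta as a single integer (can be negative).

Answer: -35

Derivation:
Cofactor C_10 = 5
Entry delta = -1 - 6 = -7
Det delta = entry_delta * cofactor = -7 * 5 = -35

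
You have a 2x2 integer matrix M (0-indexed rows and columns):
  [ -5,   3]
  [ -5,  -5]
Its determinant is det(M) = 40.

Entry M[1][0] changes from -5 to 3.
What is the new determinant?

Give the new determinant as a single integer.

Answer: 16

Derivation:
det is linear in row 1: changing M[1][0] by delta changes det by delta * cofactor(1,0).
Cofactor C_10 = (-1)^(1+0) * minor(1,0) = -3
Entry delta = 3 - -5 = 8
Det delta = 8 * -3 = -24
New det = 40 + -24 = 16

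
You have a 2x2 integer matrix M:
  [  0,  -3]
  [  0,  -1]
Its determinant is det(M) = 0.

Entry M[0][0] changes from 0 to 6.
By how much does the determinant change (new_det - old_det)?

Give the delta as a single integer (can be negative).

Answer: -6

Derivation:
Cofactor C_00 = -1
Entry delta = 6 - 0 = 6
Det delta = entry_delta * cofactor = 6 * -1 = -6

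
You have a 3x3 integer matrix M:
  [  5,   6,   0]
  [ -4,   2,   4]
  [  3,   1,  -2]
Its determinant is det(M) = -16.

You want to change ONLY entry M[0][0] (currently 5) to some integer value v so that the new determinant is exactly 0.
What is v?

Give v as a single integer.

Answer: 3

Derivation:
det is linear in entry M[0][0]: det = old_det + (v - 5) * C_00
Cofactor C_00 = -8
Want det = 0: -16 + (v - 5) * -8 = 0
  (v - 5) = 16 / -8 = -2
  v = 5 + (-2) = 3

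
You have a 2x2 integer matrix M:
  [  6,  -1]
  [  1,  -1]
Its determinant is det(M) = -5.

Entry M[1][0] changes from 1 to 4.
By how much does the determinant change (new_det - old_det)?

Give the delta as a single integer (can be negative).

Answer: 3

Derivation:
Cofactor C_10 = 1
Entry delta = 4 - 1 = 3
Det delta = entry_delta * cofactor = 3 * 1 = 3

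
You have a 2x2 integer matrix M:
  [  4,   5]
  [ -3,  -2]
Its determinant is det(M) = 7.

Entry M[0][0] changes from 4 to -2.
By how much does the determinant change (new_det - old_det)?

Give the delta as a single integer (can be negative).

Cofactor C_00 = -2
Entry delta = -2 - 4 = -6
Det delta = entry_delta * cofactor = -6 * -2 = 12

Answer: 12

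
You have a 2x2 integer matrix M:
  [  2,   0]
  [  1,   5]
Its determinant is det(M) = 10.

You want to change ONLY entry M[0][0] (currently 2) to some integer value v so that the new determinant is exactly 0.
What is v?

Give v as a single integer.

Answer: 0

Derivation:
det is linear in entry M[0][0]: det = old_det + (v - 2) * C_00
Cofactor C_00 = 5
Want det = 0: 10 + (v - 2) * 5 = 0
  (v - 2) = -10 / 5 = -2
  v = 2 + (-2) = 0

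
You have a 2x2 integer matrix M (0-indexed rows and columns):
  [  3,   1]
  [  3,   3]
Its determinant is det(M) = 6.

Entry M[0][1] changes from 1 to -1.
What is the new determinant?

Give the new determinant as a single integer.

Answer: 12

Derivation:
det is linear in row 0: changing M[0][1] by delta changes det by delta * cofactor(0,1).
Cofactor C_01 = (-1)^(0+1) * minor(0,1) = -3
Entry delta = -1 - 1 = -2
Det delta = -2 * -3 = 6
New det = 6 + 6 = 12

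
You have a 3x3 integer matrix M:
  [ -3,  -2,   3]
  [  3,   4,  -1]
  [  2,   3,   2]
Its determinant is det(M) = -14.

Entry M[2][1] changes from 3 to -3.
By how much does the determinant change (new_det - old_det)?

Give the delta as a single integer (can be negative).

Answer: -36

Derivation:
Cofactor C_21 = 6
Entry delta = -3 - 3 = -6
Det delta = entry_delta * cofactor = -6 * 6 = -36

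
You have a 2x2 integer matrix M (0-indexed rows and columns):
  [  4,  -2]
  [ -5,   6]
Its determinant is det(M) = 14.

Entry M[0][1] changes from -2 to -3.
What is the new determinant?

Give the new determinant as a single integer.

Answer: 9

Derivation:
det is linear in row 0: changing M[0][1] by delta changes det by delta * cofactor(0,1).
Cofactor C_01 = (-1)^(0+1) * minor(0,1) = 5
Entry delta = -3 - -2 = -1
Det delta = -1 * 5 = -5
New det = 14 + -5 = 9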